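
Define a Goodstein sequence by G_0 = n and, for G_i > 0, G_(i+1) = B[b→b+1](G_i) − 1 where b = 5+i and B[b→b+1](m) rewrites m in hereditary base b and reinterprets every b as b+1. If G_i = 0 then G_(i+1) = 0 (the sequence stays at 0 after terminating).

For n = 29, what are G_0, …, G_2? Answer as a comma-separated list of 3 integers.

29, 39, 51

step 0: 29 = 5^2 + 4; sub 6 for 5: 6^2 + 4; = 40; G_1 = 40−1 = 39
step 1: 39 = 6^2 + 3; sub 7 for 6: 7^2 + 3; = 52; G_2 = 52−1 = 51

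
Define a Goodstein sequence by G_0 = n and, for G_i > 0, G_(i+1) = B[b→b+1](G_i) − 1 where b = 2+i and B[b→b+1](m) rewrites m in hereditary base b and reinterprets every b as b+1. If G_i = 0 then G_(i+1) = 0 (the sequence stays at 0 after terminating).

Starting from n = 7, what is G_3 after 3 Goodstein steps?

3127

G_0=7  [base 2] 2^2 + 2 + 1  →[2↦3]→  3^3 + 3 + 1 = 31  −1 ⇒ G_1=30
G_1=30  [base 3] 3^3 + 3  →[3↦4]→  4^4 + 4 = 260  −1 ⇒ G_2=259
G_2=259  [base 4] 4^4 + 3  →[4↦5]→  5^5 + 3 = 3128  −1 ⇒ G_3=3127
G_3=3127  [base 5] 5^5 + 2  →[5↦6]→  6^6 + 2 = 46658  −1 ⇒ G_4=46657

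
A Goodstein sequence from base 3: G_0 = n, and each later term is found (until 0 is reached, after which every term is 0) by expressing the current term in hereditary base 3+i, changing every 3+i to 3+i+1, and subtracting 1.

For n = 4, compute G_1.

4

G_0 = 4. HB_3(4) = 3 + 1. Bump = 5. G_1 = 4.
G_1 = 4. HB_4(4) = 4. Bump = 5. G_2 = 4.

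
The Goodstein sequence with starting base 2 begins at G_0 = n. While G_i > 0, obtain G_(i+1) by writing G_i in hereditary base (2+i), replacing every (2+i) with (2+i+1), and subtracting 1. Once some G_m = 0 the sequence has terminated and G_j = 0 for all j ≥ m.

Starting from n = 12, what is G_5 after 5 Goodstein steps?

5764910

G_0=12  [base 2] 2^(2 + 1) + 2^2  →[2↦3]→  3^(3 + 1) + 3^3 = 108  −1 ⇒ G_1=107
G_1=107  [base 3] 3^(3 + 1) + 2·3^2 + 2·3 + 2  →[3↦4]→  4^(4 + 1) + 2·4^2 + 2·4 + 2 = 1066  −1 ⇒ G_2=1065
G_2=1065  [base 4] 4^(4 + 1) + 2·4^2 + 2·4 + 1  →[4↦5]→  5^(5 + 1) + 2·5^2 + 2·5 + 1 = 15686  −1 ⇒ G_3=15685
G_3=15685  [base 5] 5^(5 + 1) + 2·5^2 + 2·5  →[5↦6]→  6^(6 + 1) + 2·6^2 + 2·6 = 280020  −1 ⇒ G_4=280019
G_4=280019  [base 6] 6^(6 + 1) + 2·6^2 + 6 + 5  →[6↦7]→  7^(7 + 1) + 2·7^2 + 7 + 5 = 5764911  −1 ⇒ G_5=5764910
G_5=5764910  [base 7] 7^(7 + 1) + 2·7^2 + 7 + 4  →[7↦8]→  8^(8 + 1) + 2·8^2 + 8 + 4 = 134217868  −1 ⇒ G_6=134217867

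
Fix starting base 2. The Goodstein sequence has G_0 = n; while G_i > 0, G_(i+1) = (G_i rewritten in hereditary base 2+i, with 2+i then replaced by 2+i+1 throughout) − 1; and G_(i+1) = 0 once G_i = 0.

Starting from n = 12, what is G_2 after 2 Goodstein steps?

12 —HB2→ 2^(2 + 1) + 2^2 —bump→ 3^(3 + 1) + 3^3 = 108 —(−1)→ 107
107 —HB3→ 3^(3 + 1) + 2·3^2 + 2·3 + 2 —bump→ 4^(4 + 1) + 2·4^2 + 2·4 + 2 = 1066 —(−1)→ 1065
1065 —HB4→ 4^(4 + 1) + 2·4^2 + 2·4 + 1 —bump→ 5^(5 + 1) + 2·5^2 + 2·5 + 1 = 15686 —(−1)→ 15685

1065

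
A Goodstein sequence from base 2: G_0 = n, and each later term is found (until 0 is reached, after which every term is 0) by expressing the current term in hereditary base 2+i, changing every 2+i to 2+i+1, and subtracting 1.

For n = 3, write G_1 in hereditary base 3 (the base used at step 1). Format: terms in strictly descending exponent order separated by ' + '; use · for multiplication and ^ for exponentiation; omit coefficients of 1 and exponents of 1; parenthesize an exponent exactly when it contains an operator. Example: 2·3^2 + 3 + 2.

3

3 —HB2→ 2 + 1 —bump→ 3 + 1 = 4 —(−1)→ 3
3 —HB3→ 3 —bump→ 4 = 4 —(−1)→ 3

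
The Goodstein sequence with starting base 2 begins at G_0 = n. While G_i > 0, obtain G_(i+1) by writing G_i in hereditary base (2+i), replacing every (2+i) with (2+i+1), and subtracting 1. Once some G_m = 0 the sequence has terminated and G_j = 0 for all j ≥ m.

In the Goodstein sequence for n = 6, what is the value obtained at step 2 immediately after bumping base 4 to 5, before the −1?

[0] 6 ≡ 2^2 + 2 (base 2). Lift 3: 30. −1: 29.
[1] 29 ≡ 3^3 + 2 (base 3). Lift 4: 258. −1: 257.
[2] 257 ≡ 4^4 + 1 (base 4). Lift 5: 3126. −1: 3125.

3126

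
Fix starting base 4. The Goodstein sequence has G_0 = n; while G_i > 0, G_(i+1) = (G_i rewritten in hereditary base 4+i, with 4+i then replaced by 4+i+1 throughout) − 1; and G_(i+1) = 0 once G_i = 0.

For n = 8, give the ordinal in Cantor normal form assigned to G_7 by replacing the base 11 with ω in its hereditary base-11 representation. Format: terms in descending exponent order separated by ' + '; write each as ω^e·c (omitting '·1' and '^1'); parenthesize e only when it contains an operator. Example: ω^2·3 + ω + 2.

8 —HB4→ 2·4 —bump→ 2·5 = 10 —(−1)→ 9
9 —HB5→ 5 + 4 —bump→ 6 + 4 = 10 —(−1)→ 9
9 —HB6→ 6 + 3 —bump→ 7 + 3 = 10 —(−1)→ 9
9 —HB7→ 7 + 2 —bump→ 8 + 2 = 10 —(−1)→ 9
9 —HB8→ 8 + 1 —bump→ 9 + 1 = 10 —(−1)→ 9
9 —HB9→ 9 —bump→ 10 = 10 —(−1)→ 9
9 —HB10→ 9 —bump→ 9 = 9 —(−1)→ 8

8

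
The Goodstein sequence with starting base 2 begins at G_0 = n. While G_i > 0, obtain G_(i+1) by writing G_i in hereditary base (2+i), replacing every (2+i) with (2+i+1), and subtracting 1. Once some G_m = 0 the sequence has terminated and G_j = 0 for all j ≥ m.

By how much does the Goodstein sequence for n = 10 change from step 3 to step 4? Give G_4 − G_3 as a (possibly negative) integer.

[0] 10 ≡ 2^(2 + 1) + 2 (base 2). Lift 3: 84. −1: 83.
[1] 83 ≡ 3^(3 + 1) + 2 (base 3). Lift 4: 1026. −1: 1025.
[2] 1025 ≡ 4^(4 + 1) + 1 (base 4). Lift 5: 15626. −1: 15625.
[3] 15625 ≡ 5^(5 + 1) (base 5). Lift 6: 279936. −1: 279935.

264310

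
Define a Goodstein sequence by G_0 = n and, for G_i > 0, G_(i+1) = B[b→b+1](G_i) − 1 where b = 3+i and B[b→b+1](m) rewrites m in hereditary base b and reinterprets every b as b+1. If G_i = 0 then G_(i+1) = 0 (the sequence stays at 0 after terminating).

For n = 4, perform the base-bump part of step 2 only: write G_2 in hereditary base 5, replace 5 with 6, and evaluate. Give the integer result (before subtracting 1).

i=0: 4 = 3 + 1 (b=3); 3→4: 4 + 1 = 5; 5−1 = 4
i=1: 4 = 4 (b=4); 4→5: 5 = 5; 5−1 = 4
i=2: 4 = 4 (b=5); 5→6: 4 = 4; 4−1 = 3

4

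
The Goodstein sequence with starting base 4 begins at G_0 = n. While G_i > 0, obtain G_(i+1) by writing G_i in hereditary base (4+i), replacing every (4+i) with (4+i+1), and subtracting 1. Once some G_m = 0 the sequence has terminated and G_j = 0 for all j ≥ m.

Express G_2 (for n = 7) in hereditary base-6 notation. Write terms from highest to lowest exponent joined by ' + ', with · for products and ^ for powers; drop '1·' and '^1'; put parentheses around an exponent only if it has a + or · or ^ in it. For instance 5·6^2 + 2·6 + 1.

7 —HB4→ 4 + 3 —bump→ 5 + 3 = 8 —(−1)→ 7
7 —HB5→ 5 + 2 —bump→ 6 + 2 = 8 —(−1)→ 7
7 —HB6→ 6 + 1 —bump→ 7 + 1 = 8 —(−1)→ 7

6 + 1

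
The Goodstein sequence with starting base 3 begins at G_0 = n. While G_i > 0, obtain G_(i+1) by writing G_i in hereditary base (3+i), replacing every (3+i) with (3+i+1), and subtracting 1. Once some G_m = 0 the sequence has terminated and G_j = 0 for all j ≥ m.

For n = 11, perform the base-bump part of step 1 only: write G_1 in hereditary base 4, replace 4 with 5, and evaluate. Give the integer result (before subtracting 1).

G_0 = 11. HB_3(11) = 3^2 + 2. Bump = 18. G_1 = 17.
G_1 = 17. HB_4(17) = 4^2 + 1. Bump = 26. G_2 = 25.

26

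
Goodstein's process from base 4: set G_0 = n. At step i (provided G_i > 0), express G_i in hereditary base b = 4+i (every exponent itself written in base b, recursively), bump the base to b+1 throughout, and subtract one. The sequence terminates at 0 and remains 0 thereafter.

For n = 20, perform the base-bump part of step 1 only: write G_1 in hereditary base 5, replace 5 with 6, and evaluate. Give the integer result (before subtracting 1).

step 0: 20 = 4^2 + 4; sub 5 for 4: 5^2 + 5; = 30; G_1 = 30−1 = 29
step 1: 29 = 5^2 + 4; sub 6 for 5: 6^2 + 4; = 40; G_2 = 40−1 = 39

40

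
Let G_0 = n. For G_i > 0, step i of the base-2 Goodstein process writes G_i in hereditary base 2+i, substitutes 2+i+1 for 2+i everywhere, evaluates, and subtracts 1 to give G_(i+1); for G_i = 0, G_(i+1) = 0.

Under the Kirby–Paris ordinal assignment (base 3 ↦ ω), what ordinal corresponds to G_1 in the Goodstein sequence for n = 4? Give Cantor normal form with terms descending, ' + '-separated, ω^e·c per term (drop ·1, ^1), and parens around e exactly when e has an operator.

G_0=4  [base 2] 2^2  →[2↦3]→  3^3 = 27  −1 ⇒ G_1=26
G_1=26  [base 3] 2·3^2 + 2·3 + 2  →[3↦4]→  2·4^2 + 2·4 + 2 = 42  −1 ⇒ G_2=41

ω^2·2 + ω·2 + 2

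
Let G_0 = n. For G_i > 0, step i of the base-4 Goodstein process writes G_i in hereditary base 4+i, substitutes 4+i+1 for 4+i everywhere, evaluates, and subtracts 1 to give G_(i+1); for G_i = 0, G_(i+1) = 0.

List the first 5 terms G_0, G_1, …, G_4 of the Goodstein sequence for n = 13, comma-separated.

13 —HB4→ 3·4 + 1 —bump→ 3·5 + 1 = 16 —(−1)→ 15
15 —HB5→ 3·5 —bump→ 3·6 = 18 —(−1)→ 17
17 —HB6→ 2·6 + 5 —bump→ 2·7 + 5 = 19 —(−1)→ 18
18 —HB7→ 2·7 + 4 —bump→ 2·8 + 4 = 20 —(−1)→ 19

13, 15, 17, 18, 19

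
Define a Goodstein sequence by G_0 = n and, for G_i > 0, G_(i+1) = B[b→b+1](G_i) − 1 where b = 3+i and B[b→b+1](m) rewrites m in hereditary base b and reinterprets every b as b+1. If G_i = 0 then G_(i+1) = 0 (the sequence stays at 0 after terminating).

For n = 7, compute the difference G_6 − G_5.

0

i=0: 7 = 2·3 + 1 (b=3); 3→4: 2·4 + 1 = 9; 9−1 = 8
i=1: 8 = 2·4 (b=4); 4→5: 2·5 = 10; 10−1 = 9
i=2: 9 = 5 + 4 (b=5); 5→6: 6 + 4 = 10; 10−1 = 9
i=3: 9 = 6 + 3 (b=6); 6→7: 7 + 3 = 10; 10−1 = 9
i=4: 9 = 7 + 2 (b=7); 7→8: 8 + 2 = 10; 10−1 = 9
i=5: 9 = 8 + 1 (b=8); 8→9: 9 + 1 = 10; 10−1 = 9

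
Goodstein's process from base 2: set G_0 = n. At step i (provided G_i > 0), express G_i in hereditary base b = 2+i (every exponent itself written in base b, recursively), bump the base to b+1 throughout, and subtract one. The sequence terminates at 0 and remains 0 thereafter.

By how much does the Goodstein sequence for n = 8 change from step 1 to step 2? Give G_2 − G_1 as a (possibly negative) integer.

473

(0) 8|_2 = 2^(2 + 1) ↦ 3^(3 + 1)|_3 = 81 ⇒ 80
(1) 80|_3 = 2·3^3 + 2·3^2 + 2·3 + 2 ↦ 2·4^4 + 2·4^2 + 2·4 + 2|_4 = 554 ⇒ 553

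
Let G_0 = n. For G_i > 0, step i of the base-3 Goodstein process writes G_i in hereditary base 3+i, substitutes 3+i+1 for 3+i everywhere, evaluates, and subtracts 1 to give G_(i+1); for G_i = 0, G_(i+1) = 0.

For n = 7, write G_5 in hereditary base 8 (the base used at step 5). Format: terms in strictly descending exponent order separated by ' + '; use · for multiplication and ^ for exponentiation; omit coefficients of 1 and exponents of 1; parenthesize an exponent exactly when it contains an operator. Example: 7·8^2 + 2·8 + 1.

G_0 = 7. HB_3(7) = 2·3 + 1. Bump = 9. G_1 = 8.
G_1 = 8. HB_4(8) = 2·4. Bump = 10. G_2 = 9.
G_2 = 9. HB_5(9) = 5 + 4. Bump = 10. G_3 = 9.
G_3 = 9. HB_6(9) = 6 + 3. Bump = 10. G_4 = 9.
G_4 = 9. HB_7(9) = 7 + 2. Bump = 10. G_5 = 9.
G_5 = 9. HB_8(9) = 8 + 1. Bump = 10. G_6 = 9.

8 + 1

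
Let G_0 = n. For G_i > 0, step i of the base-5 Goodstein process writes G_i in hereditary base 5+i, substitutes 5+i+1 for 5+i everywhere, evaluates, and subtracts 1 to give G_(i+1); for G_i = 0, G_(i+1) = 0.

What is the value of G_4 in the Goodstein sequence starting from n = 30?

83

G_0 = 30. HB_5(30) = 5^2 + 5. Bump = 42. G_1 = 41.
G_1 = 41. HB_6(41) = 6^2 + 5. Bump = 54. G_2 = 53.
G_2 = 53. HB_7(53) = 7^2 + 4. Bump = 68. G_3 = 67.
G_3 = 67. HB_8(67) = 8^2 + 3. Bump = 84. G_4 = 83.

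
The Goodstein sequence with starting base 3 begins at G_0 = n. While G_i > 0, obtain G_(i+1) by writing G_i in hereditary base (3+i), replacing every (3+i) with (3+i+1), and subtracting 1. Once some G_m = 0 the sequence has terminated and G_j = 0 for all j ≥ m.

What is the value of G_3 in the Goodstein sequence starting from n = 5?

G_0 = 5. HB_3(5) = 3 + 2. Bump = 6. G_1 = 5.
G_1 = 5. HB_4(5) = 4 + 1. Bump = 6. G_2 = 5.
G_2 = 5. HB_5(5) = 5. Bump = 6. G_3 = 5.
G_3 = 5. HB_6(5) = 5. Bump = 5. G_4 = 4.

5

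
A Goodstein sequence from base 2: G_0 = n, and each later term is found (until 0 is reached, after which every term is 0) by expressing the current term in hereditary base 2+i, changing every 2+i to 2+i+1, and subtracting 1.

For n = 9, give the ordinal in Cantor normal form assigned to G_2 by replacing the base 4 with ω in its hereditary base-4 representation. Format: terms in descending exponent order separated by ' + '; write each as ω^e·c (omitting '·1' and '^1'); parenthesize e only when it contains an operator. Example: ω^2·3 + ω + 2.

ω^ω·3 + ω^3·3 + ω^2·3 + ω·3 + 3

step 0: 9 = 2^(2 + 1) + 1; sub 3 for 2: 3^(3 + 1) + 1; = 82; G_1 = 82−1 = 81
step 1: 81 = 3^(3 + 1); sub 4 for 3: 4^(4 + 1); = 1024; G_2 = 1024−1 = 1023
step 2: 1023 = 3·4^4 + 3·4^3 + 3·4^2 + 3·4 + 3; sub 5 for 4: 3·5^5 + 3·5^3 + 3·5^2 + 3·5 + 3; = 9843; G_3 = 9843−1 = 9842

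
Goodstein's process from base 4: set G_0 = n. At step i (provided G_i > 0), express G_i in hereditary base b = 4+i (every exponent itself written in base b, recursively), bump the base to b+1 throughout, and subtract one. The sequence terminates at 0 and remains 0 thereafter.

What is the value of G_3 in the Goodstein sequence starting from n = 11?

14

base 4: 11 = 2·4 + 3; at 5: 2·5 + 3 = 13; next = 12
base 5: 12 = 2·5 + 2; at 6: 2·6 + 2 = 14; next = 13
base 6: 13 = 2·6 + 1; at 7: 2·7 + 1 = 15; next = 14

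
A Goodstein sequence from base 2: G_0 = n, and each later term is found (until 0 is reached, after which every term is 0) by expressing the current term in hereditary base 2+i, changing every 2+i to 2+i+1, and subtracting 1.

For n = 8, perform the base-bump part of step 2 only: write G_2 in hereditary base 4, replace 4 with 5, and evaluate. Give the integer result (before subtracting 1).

base 2: 8 = 2^(2 + 1); at 3: 3^(3 + 1) = 81; next = 80
base 3: 80 = 2·3^3 + 2·3^2 + 2·3 + 2; at 4: 2·4^4 + 2·4^2 + 2·4 + 2 = 554; next = 553
base 4: 553 = 2·4^4 + 2·4^2 + 2·4 + 1; at 5: 2·5^5 + 2·5^2 + 2·5 + 1 = 6311; next = 6310

6311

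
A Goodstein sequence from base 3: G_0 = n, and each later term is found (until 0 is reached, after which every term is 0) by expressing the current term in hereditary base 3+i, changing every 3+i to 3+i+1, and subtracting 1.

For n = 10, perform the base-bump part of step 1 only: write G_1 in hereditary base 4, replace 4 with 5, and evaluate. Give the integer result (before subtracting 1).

G_0=10  [base 3] 3^2 + 1  →[3↦4]→  4^2 + 1 = 17  −1 ⇒ G_1=16
G_1=16  [base 4] 4^2  →[4↦5]→  5^2 = 25  −1 ⇒ G_2=24

25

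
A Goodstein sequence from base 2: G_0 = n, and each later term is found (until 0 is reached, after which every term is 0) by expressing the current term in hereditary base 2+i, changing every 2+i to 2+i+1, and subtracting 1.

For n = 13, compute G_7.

3486786855

[0] 13 ≡ 2^(2 + 1) + 2^2 + 1 (base 2). Lift 3: 109. −1: 108.
[1] 108 ≡ 3^(3 + 1) + 3^3 (base 3). Lift 4: 1280. −1: 1279.
[2] 1279 ≡ 4^(4 + 1) + 3·4^3 + 3·4^2 + 3·4 + 3 (base 4). Lift 5: 16093. −1: 16092.
[3] 16092 ≡ 5^(5 + 1) + 3·5^3 + 3·5^2 + 3·5 + 2 (base 5). Lift 6: 280712. −1: 280711.
[4] 280711 ≡ 6^(6 + 1) + 3·6^3 + 3·6^2 + 3·6 + 1 (base 6). Lift 7: 5765999. −1: 5765998.
[5] 5765998 ≡ 7^(7 + 1) + 3·7^3 + 3·7^2 + 3·7 (base 7). Lift 8: 134219480. −1: 134219479.
[6] 134219479 ≡ 8^(8 + 1) + 3·8^3 + 3·8^2 + 2·8 + 7 (base 8). Lift 9: 3486786856. −1: 3486786855.
[7] 3486786855 ≡ 9^(9 + 1) + 3·9^3 + 3·9^2 + 2·9 + 6 (base 9). Lift 10: 100000003326. −1: 100000003325.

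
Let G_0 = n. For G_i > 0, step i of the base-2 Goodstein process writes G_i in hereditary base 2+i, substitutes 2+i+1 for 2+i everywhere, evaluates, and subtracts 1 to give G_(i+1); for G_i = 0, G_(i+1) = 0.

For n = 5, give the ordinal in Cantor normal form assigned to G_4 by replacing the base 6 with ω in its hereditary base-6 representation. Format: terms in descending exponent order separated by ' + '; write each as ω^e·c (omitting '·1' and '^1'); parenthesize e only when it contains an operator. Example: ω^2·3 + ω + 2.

ω^3·3 + ω^2·3 + ω·3 + 1

i=0: 5 = 2^2 + 1 (b=2); 2→3: 3^3 + 1 = 28; 28−1 = 27
i=1: 27 = 3^3 (b=3); 3→4: 4^4 = 256; 256−1 = 255
i=2: 255 = 3·4^3 + 3·4^2 + 3·4 + 3 (b=4); 4→5: 3·5^3 + 3·5^2 + 3·5 + 3 = 468; 468−1 = 467
i=3: 467 = 3·5^3 + 3·5^2 + 3·5 + 2 (b=5); 5→6: 3·6^3 + 3·6^2 + 3·6 + 2 = 776; 776−1 = 775
i=4: 775 = 3·6^3 + 3·6^2 + 3·6 + 1 (b=6); 6→7: 3·7^3 + 3·7^2 + 3·7 + 1 = 1198; 1198−1 = 1197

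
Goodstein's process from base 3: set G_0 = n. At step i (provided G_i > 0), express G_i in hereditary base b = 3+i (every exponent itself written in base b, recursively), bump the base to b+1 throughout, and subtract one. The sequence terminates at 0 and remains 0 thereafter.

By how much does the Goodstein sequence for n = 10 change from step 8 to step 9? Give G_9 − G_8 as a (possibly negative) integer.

[0] 10 ≡ 3^2 + 1 (base 3). Lift 4: 17. −1: 16.
[1] 16 ≡ 4^2 (base 4). Lift 5: 25. −1: 24.
[2] 24 ≡ 4·5 + 4 (base 5). Lift 6: 28. −1: 27.
[3] 27 ≡ 4·6 + 3 (base 6). Lift 7: 31. −1: 30.
[4] 30 ≡ 4·7 + 2 (base 7). Lift 8: 34. −1: 33.
[5] 33 ≡ 4·8 + 1 (base 8). Lift 9: 37. −1: 36.
[6] 36 ≡ 4·9 (base 9). Lift 10: 40. −1: 39.
[7] 39 ≡ 3·10 + 9 (base 10). Lift 11: 42. −1: 41.
[8] 41 ≡ 3·11 + 8 (base 11). Lift 12: 44. −1: 43.

2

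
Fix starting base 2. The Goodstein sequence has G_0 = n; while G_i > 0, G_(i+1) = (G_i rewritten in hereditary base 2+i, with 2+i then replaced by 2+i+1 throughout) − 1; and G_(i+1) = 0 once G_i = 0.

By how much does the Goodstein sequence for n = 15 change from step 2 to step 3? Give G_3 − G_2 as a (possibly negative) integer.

17469

G_0=15  [base 2] 2^(2 + 1) + 2^2 + 2 + 1  →[2↦3]→  3^(3 + 1) + 3^3 + 3 + 1 = 112  −1 ⇒ G_1=111
G_1=111  [base 3] 3^(3 + 1) + 3^3 + 3  →[3↦4]→  4^(4 + 1) + 4^4 + 4 = 1284  −1 ⇒ G_2=1283
G_2=1283  [base 4] 4^(4 + 1) + 4^4 + 3  →[4↦5]→  5^(5 + 1) + 5^5 + 3 = 18753  −1 ⇒ G_3=18752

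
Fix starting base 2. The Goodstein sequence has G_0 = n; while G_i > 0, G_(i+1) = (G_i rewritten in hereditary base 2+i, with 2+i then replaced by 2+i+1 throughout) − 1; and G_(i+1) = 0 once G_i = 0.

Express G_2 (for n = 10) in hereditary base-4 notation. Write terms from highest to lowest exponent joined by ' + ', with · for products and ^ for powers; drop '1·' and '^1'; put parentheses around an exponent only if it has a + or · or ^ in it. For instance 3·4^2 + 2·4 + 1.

i=0: 10 = 2^(2 + 1) + 2 (b=2); 2→3: 3^(3 + 1) + 3 = 84; 84−1 = 83
i=1: 83 = 3^(3 + 1) + 2 (b=3); 3→4: 4^(4 + 1) + 2 = 1026; 1026−1 = 1025
i=2: 1025 = 4^(4 + 1) + 1 (b=4); 4→5: 5^(5 + 1) + 1 = 15626; 15626−1 = 15625

4^(4 + 1) + 1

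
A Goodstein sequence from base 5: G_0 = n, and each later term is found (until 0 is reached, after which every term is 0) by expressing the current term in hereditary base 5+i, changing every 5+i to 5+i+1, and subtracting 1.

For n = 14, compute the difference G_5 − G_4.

1

[0] 14 ≡ 2·5 + 4 (base 5). Lift 6: 16. −1: 15.
[1] 15 ≡ 2·6 + 3 (base 6). Lift 7: 17. −1: 16.
[2] 16 ≡ 2·7 + 2 (base 7). Lift 8: 18. −1: 17.
[3] 17 ≡ 2·8 + 1 (base 8). Lift 9: 19. −1: 18.
[4] 18 ≡ 2·9 (base 9). Lift 10: 20. −1: 19.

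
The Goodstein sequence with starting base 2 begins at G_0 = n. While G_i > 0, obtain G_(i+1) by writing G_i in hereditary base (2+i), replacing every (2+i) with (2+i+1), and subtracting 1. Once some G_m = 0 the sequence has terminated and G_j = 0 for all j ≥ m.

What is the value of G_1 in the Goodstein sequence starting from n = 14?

[0] 14 ≡ 2^(2 + 1) + 2^2 + 2 (base 2). Lift 3: 111. −1: 110.
[1] 110 ≡ 3^(3 + 1) + 3^3 + 2 (base 3). Lift 4: 1282. −1: 1281.

110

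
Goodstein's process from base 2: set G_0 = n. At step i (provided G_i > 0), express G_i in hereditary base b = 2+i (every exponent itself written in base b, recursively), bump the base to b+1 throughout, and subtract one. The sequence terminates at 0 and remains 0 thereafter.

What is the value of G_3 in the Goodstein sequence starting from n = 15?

18752

base 2: 15 = 2^(2 + 1) + 2^2 + 2 + 1; at 3: 3^(3 + 1) + 3^3 + 3 + 1 = 112; next = 111
base 3: 111 = 3^(3 + 1) + 3^3 + 3; at 4: 4^(4 + 1) + 4^4 + 4 = 1284; next = 1283
base 4: 1283 = 4^(4 + 1) + 4^4 + 3; at 5: 5^(5 + 1) + 5^5 + 3 = 18753; next = 18752
base 5: 18752 = 5^(5 + 1) + 5^5 + 2; at 6: 6^(6 + 1) + 6^6 + 2 = 326594; next = 326593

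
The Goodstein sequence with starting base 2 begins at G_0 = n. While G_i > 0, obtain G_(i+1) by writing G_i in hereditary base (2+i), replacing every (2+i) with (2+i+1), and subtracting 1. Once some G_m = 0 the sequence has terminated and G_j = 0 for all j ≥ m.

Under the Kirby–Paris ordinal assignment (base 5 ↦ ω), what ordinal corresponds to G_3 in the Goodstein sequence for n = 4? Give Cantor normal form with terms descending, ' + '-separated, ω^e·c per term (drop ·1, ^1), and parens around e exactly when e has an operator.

G_0 = 4. HB_2(4) = 2^2. Bump = 27. G_1 = 26.
G_1 = 26. HB_3(26) = 2·3^2 + 2·3 + 2. Bump = 42. G_2 = 41.
G_2 = 41. HB_4(41) = 2·4^2 + 2·4 + 1. Bump = 61. G_3 = 60.
G_3 = 60. HB_5(60) = 2·5^2 + 2·5. Bump = 84. G_4 = 83.

ω^2·2 + ω·2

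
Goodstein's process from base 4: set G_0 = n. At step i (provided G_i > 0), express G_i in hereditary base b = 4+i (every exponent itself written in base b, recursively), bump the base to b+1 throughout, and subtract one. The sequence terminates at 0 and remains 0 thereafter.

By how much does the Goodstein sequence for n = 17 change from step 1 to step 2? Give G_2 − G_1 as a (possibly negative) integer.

10

base 4: 17 = 4^2 + 1; at 5: 5^2 + 1 = 26; next = 25
base 5: 25 = 5^2; at 6: 6^2 = 36; next = 35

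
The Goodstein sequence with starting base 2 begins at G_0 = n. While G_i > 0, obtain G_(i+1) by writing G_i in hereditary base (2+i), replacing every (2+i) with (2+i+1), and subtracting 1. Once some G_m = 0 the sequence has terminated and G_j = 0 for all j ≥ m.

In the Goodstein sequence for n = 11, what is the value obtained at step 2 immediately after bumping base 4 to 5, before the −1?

15628

11 —HB2→ 2^(2 + 1) + 2 + 1 —bump→ 3^(3 + 1) + 3 + 1 = 85 —(−1)→ 84
84 —HB3→ 3^(3 + 1) + 3 —bump→ 4^(4 + 1) + 4 = 1028 —(−1)→ 1027
1027 —HB4→ 4^(4 + 1) + 3 —bump→ 5^(5 + 1) + 3 = 15628 —(−1)→ 15627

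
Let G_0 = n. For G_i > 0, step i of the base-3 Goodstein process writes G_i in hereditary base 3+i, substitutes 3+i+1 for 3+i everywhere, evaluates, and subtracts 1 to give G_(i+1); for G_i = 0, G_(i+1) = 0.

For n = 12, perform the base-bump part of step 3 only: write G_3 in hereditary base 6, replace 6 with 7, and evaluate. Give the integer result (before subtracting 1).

50

G_0=12  [base 3] 3^2 + 3  →[3↦4]→  4^2 + 4 = 20  −1 ⇒ G_1=19
G_1=19  [base 4] 4^2 + 3  →[4↦5]→  5^2 + 3 = 28  −1 ⇒ G_2=27
G_2=27  [base 5] 5^2 + 2  →[5↦6]→  6^2 + 2 = 38  −1 ⇒ G_3=37
G_3=37  [base 6] 6^2 + 1  →[6↦7]→  7^2 + 1 = 50  −1 ⇒ G_4=49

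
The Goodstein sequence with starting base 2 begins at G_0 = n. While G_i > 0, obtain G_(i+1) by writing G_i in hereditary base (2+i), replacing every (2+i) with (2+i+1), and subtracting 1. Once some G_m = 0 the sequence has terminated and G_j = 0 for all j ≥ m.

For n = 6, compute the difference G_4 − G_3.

[0] 6 ≡ 2^2 + 2 (base 2). Lift 3: 30. −1: 29.
[1] 29 ≡ 3^3 + 2 (base 3). Lift 4: 258. −1: 257.
[2] 257 ≡ 4^4 + 1 (base 4). Lift 5: 3126. −1: 3125.
[3] 3125 ≡ 5^5 (base 5). Lift 6: 46656. −1: 46655.

43530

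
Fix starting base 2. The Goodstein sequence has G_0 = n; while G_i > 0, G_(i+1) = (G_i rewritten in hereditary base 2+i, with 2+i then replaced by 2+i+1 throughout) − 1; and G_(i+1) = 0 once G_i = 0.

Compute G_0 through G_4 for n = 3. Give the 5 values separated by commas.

3, 3, 3, 2, 1

G_0=3  [base 2] 2 + 1  →[2↦3]→  3 + 1 = 4  −1 ⇒ G_1=3
G_1=3  [base 3] 3  →[3↦4]→  4 = 4  −1 ⇒ G_2=3
G_2=3  [base 4] 3  →[4↦5]→  3 = 3  −1 ⇒ G_3=2
G_3=2  [base 5] 2  →[5↦6]→  2 = 2  −1 ⇒ G_4=1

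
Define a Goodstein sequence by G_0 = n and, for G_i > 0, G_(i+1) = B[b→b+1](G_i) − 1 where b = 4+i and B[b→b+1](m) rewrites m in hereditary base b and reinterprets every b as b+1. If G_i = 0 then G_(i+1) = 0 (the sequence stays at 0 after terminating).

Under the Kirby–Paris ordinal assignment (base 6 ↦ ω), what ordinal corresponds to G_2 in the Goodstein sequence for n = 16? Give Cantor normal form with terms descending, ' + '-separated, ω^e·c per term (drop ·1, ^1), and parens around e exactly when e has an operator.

ω·4 + 3

base 4: 16 = 4^2; at 5: 5^2 = 25; next = 24
base 5: 24 = 4·5 + 4; at 6: 4·6 + 4 = 28; next = 27
base 6: 27 = 4·6 + 3; at 7: 4·7 + 3 = 31; next = 30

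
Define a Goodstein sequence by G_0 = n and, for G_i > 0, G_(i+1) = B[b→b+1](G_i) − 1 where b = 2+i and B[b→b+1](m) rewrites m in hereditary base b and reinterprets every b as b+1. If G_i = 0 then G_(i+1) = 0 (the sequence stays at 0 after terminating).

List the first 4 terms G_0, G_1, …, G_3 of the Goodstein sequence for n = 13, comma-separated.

G_0 = 13. HB_2(13) = 2^(2 + 1) + 2^2 + 1. Bump = 109. G_1 = 108.
G_1 = 108. HB_3(108) = 3^(3 + 1) + 3^3. Bump = 1280. G_2 = 1279.
G_2 = 1279. HB_4(1279) = 4^(4 + 1) + 3·4^3 + 3·4^2 + 3·4 + 3. Bump = 16093. G_3 = 16092.

13, 108, 1279, 16092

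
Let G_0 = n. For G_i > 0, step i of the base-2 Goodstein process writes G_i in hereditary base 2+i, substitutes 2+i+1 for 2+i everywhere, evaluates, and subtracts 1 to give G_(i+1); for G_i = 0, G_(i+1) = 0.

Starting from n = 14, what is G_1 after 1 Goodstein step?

i=0: 14 = 2^(2 + 1) + 2^2 + 2 (b=2); 2→3: 3^(3 + 1) + 3^3 + 3 = 111; 111−1 = 110
i=1: 110 = 3^(3 + 1) + 3^3 + 2 (b=3); 3→4: 4^(4 + 1) + 4^4 + 2 = 1282; 1282−1 = 1281

110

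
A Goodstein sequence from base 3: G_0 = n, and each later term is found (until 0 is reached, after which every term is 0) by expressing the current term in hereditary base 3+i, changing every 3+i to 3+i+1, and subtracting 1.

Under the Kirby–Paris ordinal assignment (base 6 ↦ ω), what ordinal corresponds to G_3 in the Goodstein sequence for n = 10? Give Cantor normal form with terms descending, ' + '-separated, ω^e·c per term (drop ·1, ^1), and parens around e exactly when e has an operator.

ω·4 + 3

step 0: 10 = 3^2 + 1; sub 4 for 3: 4^2 + 1; = 17; G_1 = 17−1 = 16
step 1: 16 = 4^2; sub 5 for 4: 5^2; = 25; G_2 = 25−1 = 24
step 2: 24 = 4·5 + 4; sub 6 for 5: 4·6 + 4; = 28; G_3 = 28−1 = 27
step 3: 27 = 4·6 + 3; sub 7 for 6: 4·7 + 3; = 31; G_4 = 31−1 = 30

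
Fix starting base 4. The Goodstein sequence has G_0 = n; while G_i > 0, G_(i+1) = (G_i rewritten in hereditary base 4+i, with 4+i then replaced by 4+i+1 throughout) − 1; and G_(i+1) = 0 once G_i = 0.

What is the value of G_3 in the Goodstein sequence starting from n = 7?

7

G_0=7  [base 4] 4 + 3  →[4↦5]→  5 + 3 = 8  −1 ⇒ G_1=7
G_1=7  [base 5] 5 + 2  →[5↦6]→  6 + 2 = 8  −1 ⇒ G_2=7
G_2=7  [base 6] 6 + 1  →[6↦7]→  7 + 1 = 8  −1 ⇒ G_3=7
G_3=7  [base 7] 7  →[7↦8]→  8 = 8  −1 ⇒ G_4=7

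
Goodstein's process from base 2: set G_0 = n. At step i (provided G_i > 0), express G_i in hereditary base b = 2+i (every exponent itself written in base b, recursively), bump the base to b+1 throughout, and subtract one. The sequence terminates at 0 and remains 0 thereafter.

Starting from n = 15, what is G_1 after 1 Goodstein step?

111

15 —HB2→ 2^(2 + 1) + 2^2 + 2 + 1 —bump→ 3^(3 + 1) + 3^3 + 3 + 1 = 112 —(−1)→ 111
111 —HB3→ 3^(3 + 1) + 3^3 + 3 —bump→ 4^(4 + 1) + 4^4 + 4 = 1284 —(−1)→ 1283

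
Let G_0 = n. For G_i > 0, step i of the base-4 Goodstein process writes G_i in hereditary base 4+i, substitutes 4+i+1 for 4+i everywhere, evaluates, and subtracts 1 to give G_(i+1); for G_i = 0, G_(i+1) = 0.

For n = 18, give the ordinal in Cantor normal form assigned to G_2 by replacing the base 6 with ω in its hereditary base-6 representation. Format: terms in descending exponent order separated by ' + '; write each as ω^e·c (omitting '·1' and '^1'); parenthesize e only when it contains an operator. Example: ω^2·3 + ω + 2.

step 0: 18 = 4^2 + 2; sub 5 for 4: 5^2 + 2; = 27; G_1 = 27−1 = 26
step 1: 26 = 5^2 + 1; sub 6 for 5: 6^2 + 1; = 37; G_2 = 37−1 = 36
step 2: 36 = 6^2; sub 7 for 6: 7^2; = 49; G_3 = 49−1 = 48

ω^2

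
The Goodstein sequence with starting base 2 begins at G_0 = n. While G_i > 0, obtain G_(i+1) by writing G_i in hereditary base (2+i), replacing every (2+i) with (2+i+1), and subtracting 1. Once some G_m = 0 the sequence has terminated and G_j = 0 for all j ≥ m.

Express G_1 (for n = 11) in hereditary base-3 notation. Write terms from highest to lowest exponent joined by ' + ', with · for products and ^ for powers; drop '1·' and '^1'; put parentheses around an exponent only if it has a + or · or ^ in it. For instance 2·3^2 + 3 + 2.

3^(3 + 1) + 3

i=0: 11 = 2^(2 + 1) + 2 + 1 (b=2); 2→3: 3^(3 + 1) + 3 + 1 = 85; 85−1 = 84
i=1: 84 = 3^(3 + 1) + 3 (b=3); 3→4: 4^(4 + 1) + 4 = 1028; 1028−1 = 1027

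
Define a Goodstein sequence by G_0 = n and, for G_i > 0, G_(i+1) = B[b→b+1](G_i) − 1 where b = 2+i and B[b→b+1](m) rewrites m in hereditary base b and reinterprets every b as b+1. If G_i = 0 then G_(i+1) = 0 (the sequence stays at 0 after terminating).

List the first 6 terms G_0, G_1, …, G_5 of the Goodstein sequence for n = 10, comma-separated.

G_0 = 10. HB_2(10) = 2^(2 + 1) + 2. Bump = 84. G_1 = 83.
G_1 = 83. HB_3(83) = 3^(3 + 1) + 2. Bump = 1026. G_2 = 1025.
G_2 = 1025. HB_4(1025) = 4^(4 + 1) + 1. Bump = 15626. G_3 = 15625.
G_3 = 15625. HB_5(15625) = 5^(5 + 1). Bump = 279936. G_4 = 279935.
G_4 = 279935. HB_6(279935) = 5·6^6 + 5·6^5 + 5·6^4 + 5·6^3 + 5·6^2 + 5·6 + 5. Bump = 4215755. G_5 = 4215754.

10, 83, 1025, 15625, 279935, 4215754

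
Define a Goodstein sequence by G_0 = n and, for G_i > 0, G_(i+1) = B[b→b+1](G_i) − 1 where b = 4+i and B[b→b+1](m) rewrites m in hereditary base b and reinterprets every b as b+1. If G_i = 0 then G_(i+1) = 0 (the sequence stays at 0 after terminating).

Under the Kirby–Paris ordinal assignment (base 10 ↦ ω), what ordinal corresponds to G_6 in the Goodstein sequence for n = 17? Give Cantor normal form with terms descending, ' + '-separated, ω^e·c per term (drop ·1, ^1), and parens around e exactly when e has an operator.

step 0: 17 = 4^2 + 1; sub 5 for 4: 5^2 + 1; = 26; G_1 = 26−1 = 25
step 1: 25 = 5^2; sub 6 for 5: 6^2; = 36; G_2 = 36−1 = 35
step 2: 35 = 5·6 + 5; sub 7 for 6: 5·7 + 5; = 40; G_3 = 40−1 = 39
step 3: 39 = 5·7 + 4; sub 8 for 7: 5·8 + 4; = 44; G_4 = 44−1 = 43
step 4: 43 = 5·8 + 3; sub 9 for 8: 5·9 + 3; = 48; G_5 = 48−1 = 47
step 5: 47 = 5·9 + 2; sub 10 for 9: 5·10 + 2; = 52; G_6 = 52−1 = 51
step 6: 51 = 5·10 + 1; sub 11 for 10: 5·11 + 1; = 56; G_7 = 56−1 = 55

ω·5 + 1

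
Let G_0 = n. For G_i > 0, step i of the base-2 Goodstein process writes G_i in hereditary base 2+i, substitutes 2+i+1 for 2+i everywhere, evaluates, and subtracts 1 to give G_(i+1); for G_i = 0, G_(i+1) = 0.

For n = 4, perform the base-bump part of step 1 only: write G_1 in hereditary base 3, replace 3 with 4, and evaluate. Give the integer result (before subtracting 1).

42

4 —HB2→ 2^2 —bump→ 3^3 = 27 —(−1)→ 26
26 —HB3→ 2·3^2 + 2·3 + 2 —bump→ 2·4^2 + 2·4 + 2 = 42 —(−1)→ 41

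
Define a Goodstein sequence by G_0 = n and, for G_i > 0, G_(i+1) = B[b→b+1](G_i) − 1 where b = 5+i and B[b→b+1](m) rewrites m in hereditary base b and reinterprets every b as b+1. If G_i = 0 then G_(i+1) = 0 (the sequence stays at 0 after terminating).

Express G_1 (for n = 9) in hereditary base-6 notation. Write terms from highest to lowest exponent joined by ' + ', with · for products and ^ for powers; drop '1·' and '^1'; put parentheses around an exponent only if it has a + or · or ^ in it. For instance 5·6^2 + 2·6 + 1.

6 + 3

[0] 9 ≡ 5 + 4 (base 5). Lift 6: 10. −1: 9.
[1] 9 ≡ 6 + 3 (base 6). Lift 7: 10. −1: 9.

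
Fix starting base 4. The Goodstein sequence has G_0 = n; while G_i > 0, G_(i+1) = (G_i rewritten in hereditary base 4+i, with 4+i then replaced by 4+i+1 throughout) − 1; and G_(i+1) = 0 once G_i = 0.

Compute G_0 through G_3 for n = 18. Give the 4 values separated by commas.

18, 26, 36, 48

G_0 = 18. HB_4(18) = 4^2 + 2. Bump = 27. G_1 = 26.
G_1 = 26. HB_5(26) = 5^2 + 1. Bump = 37. G_2 = 36.
G_2 = 36. HB_6(36) = 6^2. Bump = 49. G_3 = 48.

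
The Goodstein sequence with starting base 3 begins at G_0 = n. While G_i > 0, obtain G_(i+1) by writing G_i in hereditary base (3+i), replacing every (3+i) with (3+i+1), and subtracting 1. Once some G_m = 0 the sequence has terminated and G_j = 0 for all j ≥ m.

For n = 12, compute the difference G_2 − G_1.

8

12 —HB3→ 3^2 + 3 —bump→ 4^2 + 4 = 20 —(−1)→ 19
19 —HB4→ 4^2 + 3 —bump→ 5^2 + 3 = 28 —(−1)→ 27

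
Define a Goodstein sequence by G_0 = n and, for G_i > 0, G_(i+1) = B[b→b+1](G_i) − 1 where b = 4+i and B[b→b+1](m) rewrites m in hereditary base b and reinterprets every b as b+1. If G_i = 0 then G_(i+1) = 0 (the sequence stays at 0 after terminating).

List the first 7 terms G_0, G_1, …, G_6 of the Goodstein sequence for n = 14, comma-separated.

base 4: 14 = 3·4 + 2; at 5: 3·5 + 2 = 17; next = 16
base 5: 16 = 3·5 + 1; at 6: 3·6 + 1 = 19; next = 18
base 6: 18 = 3·6; at 7: 3·7 = 21; next = 20
base 7: 20 = 2·7 + 6; at 8: 2·8 + 6 = 22; next = 21
base 8: 21 = 2·8 + 5; at 9: 2·9 + 5 = 23; next = 22
base 9: 22 = 2·9 + 4; at 10: 2·10 + 4 = 24; next = 23

14, 16, 18, 20, 21, 22, 23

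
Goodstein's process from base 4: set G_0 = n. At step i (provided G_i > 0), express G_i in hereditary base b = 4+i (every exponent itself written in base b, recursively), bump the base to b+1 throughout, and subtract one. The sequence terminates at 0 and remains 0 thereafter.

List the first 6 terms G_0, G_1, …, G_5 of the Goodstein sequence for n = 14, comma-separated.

step 0: 14 = 3·4 + 2; sub 5 for 4: 3·5 + 2; = 17; G_1 = 17−1 = 16
step 1: 16 = 3·5 + 1; sub 6 for 5: 3·6 + 1; = 19; G_2 = 19−1 = 18
step 2: 18 = 3·6; sub 7 for 6: 3·7; = 21; G_3 = 21−1 = 20
step 3: 20 = 2·7 + 6; sub 8 for 7: 2·8 + 6; = 22; G_4 = 22−1 = 21
step 4: 21 = 2·8 + 5; sub 9 for 8: 2·9 + 5; = 23; G_5 = 23−1 = 22

14, 16, 18, 20, 21, 22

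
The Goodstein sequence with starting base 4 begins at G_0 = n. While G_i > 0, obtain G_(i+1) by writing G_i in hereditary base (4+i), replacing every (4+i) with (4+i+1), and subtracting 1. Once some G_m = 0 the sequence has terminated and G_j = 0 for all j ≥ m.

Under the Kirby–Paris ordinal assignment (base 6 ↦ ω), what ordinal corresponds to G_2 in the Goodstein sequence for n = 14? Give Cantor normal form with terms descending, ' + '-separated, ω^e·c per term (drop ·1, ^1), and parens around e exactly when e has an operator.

ω·3

G_0=14  [base 4] 3·4 + 2  →[4↦5]→  3·5 + 2 = 17  −1 ⇒ G_1=16
G_1=16  [base 5] 3·5 + 1  →[5↦6]→  3·6 + 1 = 19  −1 ⇒ G_2=18
G_2=18  [base 6] 3·6  →[6↦7]→  3·7 = 21  −1 ⇒ G_3=20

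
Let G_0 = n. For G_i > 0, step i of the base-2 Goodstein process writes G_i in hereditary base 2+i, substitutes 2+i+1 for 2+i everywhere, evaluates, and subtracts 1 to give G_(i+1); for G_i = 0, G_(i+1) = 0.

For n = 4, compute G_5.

109

(0) 4|_2 = 2^2 ↦ 3^3|_3 = 27 ⇒ 26
(1) 26|_3 = 2·3^2 + 2·3 + 2 ↦ 2·4^2 + 2·4 + 2|_4 = 42 ⇒ 41
(2) 41|_4 = 2·4^2 + 2·4 + 1 ↦ 2·5^2 + 2·5 + 1|_5 = 61 ⇒ 60
(3) 60|_5 = 2·5^2 + 2·5 ↦ 2·6^2 + 2·6|_6 = 84 ⇒ 83
(4) 83|_6 = 2·6^2 + 6 + 5 ↦ 2·7^2 + 7 + 5|_7 = 110 ⇒ 109
(5) 109|_7 = 2·7^2 + 7 + 4 ↦ 2·8^2 + 8 + 4|_8 = 140 ⇒ 139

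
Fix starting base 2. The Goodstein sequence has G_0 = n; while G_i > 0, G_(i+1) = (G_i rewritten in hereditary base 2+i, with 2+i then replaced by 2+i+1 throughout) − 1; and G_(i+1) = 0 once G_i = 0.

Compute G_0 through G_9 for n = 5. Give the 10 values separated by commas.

5, 27, 255, 467, 775, 1197, 1751, 2454, 3325, 4382

5 —HB2→ 2^2 + 1 —bump→ 3^3 + 1 = 28 —(−1)→ 27
27 —HB3→ 3^3 —bump→ 4^4 = 256 —(−1)→ 255
255 —HB4→ 3·4^3 + 3·4^2 + 3·4 + 3 —bump→ 3·5^3 + 3·5^2 + 3·5 + 3 = 468 —(−1)→ 467
467 —HB5→ 3·5^3 + 3·5^2 + 3·5 + 2 —bump→ 3·6^3 + 3·6^2 + 3·6 + 2 = 776 —(−1)→ 775
775 —HB6→ 3·6^3 + 3·6^2 + 3·6 + 1 —bump→ 3·7^3 + 3·7^2 + 3·7 + 1 = 1198 —(−1)→ 1197
1197 —HB7→ 3·7^3 + 3·7^2 + 3·7 —bump→ 3·8^3 + 3·8^2 + 3·8 = 1752 —(−1)→ 1751
1751 —HB8→ 3·8^3 + 3·8^2 + 2·8 + 7 —bump→ 3·9^3 + 3·9^2 + 2·9 + 7 = 2455 —(−1)→ 2454
2454 —HB9→ 3·9^3 + 3·9^2 + 2·9 + 6 —bump→ 3·10^3 + 3·10^2 + 2·10 + 6 = 3326 —(−1)→ 3325
3325 —HB10→ 3·10^3 + 3·10^2 + 2·10 + 5 —bump→ 3·11^3 + 3·11^2 + 2·11 + 5 = 4383 —(−1)→ 4382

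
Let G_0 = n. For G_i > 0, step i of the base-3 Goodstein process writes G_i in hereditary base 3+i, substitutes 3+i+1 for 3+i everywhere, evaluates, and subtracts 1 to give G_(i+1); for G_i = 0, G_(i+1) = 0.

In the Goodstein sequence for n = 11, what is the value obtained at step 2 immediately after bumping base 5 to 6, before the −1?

step 0: 11 = 3^2 + 2; sub 4 for 3: 4^2 + 2; = 18; G_1 = 18−1 = 17
step 1: 17 = 4^2 + 1; sub 5 for 4: 5^2 + 1; = 26; G_2 = 26−1 = 25
step 2: 25 = 5^2; sub 6 for 5: 6^2; = 36; G_3 = 36−1 = 35

36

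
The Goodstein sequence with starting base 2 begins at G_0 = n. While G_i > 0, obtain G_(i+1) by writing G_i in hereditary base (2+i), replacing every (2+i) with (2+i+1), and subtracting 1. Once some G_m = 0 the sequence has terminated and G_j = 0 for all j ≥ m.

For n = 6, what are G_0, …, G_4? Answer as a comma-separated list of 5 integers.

G_0 = 6. HB_2(6) = 2^2 + 2. Bump = 30. G_1 = 29.
G_1 = 29. HB_3(29) = 3^3 + 2. Bump = 258. G_2 = 257.
G_2 = 257. HB_4(257) = 4^4 + 1. Bump = 3126. G_3 = 3125.
G_3 = 3125. HB_5(3125) = 5^5. Bump = 46656. G_4 = 46655.

6, 29, 257, 3125, 46655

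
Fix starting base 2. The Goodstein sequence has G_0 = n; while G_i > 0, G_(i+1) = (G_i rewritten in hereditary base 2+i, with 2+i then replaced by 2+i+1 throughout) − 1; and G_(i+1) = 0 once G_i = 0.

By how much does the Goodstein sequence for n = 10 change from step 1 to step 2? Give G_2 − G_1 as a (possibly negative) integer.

942

G_0 = 10. HB_2(10) = 2^(2 + 1) + 2. Bump = 84. G_1 = 83.
G_1 = 83. HB_3(83) = 3^(3 + 1) + 2. Bump = 1026. G_2 = 1025.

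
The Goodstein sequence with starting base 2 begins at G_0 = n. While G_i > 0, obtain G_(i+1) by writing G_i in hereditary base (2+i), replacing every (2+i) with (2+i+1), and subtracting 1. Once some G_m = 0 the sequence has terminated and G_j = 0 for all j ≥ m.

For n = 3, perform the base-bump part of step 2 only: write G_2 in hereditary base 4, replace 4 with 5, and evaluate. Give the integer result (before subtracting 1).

3

[0] 3 ≡ 2 + 1 (base 2). Lift 3: 4. −1: 3.
[1] 3 ≡ 3 (base 3). Lift 4: 4. −1: 3.
[2] 3 ≡ 3 (base 4). Lift 5: 3. −1: 2.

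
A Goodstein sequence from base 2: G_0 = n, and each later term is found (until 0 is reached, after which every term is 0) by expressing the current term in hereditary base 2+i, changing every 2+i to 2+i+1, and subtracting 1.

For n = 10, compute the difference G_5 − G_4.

10 —HB2→ 2^(2 + 1) + 2 —bump→ 3^(3 + 1) + 3 = 84 —(−1)→ 83
83 —HB3→ 3^(3 + 1) + 2 —bump→ 4^(4 + 1) + 2 = 1026 —(−1)→ 1025
1025 —HB4→ 4^(4 + 1) + 1 —bump→ 5^(5 + 1) + 1 = 15626 —(−1)→ 15625
15625 —HB5→ 5^(5 + 1) —bump→ 6^(6 + 1) = 279936 —(−1)→ 279935
279935 —HB6→ 5·6^6 + 5·6^5 + 5·6^4 + 5·6^3 + 5·6^2 + 5·6 + 5 —bump→ 5·7^7 + 5·7^5 + 5·7^4 + 5·7^3 + 5·7^2 + 5·7 + 5 = 4215755 —(−1)→ 4215754

3935819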